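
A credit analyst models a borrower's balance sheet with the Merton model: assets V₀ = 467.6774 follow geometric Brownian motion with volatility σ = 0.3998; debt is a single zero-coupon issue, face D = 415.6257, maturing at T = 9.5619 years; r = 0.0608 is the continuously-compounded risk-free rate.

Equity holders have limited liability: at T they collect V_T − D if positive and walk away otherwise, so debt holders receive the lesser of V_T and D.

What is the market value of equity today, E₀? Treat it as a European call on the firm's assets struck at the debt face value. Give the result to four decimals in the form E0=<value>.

d₁ = [ln(V₀/D) + (r + σ²/2)T] / (σ√T)
   = [ln(467.6774/415.6257) + (0.0608 + 0.5·0.3998²)·9.5619] / (0.3998·√9.5619)
   = [0.117994 + 1.345551] / 1.236274 = 1.183835
d₂ = d₁ − σ√T = 1.183835 − 1.236274 = -0.052440
N(d₁) = 0.881761,  N(d₂) = 0.479089,  e^(−rT) = 0.559135
E₀ = V₀·N(d₁) − D·e^(−rT)·N(d₂)
   = 467.6774·0.881761 − 415.6257·0.559135·0.479089 = 301.043535

E0=301.0435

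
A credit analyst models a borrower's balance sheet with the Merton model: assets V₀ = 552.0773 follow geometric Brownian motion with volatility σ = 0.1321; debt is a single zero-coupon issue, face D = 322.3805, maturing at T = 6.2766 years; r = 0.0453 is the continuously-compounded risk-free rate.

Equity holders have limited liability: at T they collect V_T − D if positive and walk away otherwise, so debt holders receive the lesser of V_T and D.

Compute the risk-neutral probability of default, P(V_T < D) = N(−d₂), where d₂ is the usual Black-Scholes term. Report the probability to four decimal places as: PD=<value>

PD=0.0102

d₁ = [ln(V₀/D) + (r + σ²/2)T] / (σ√T)
   = [ln(552.0773/322.3805) + (0.0453 + 0.5·0.1321²)·6.2766] / (0.1321·√6.2766)
   = [0.537956 + 0.339095] / 0.330952 = 2.650082
d₂ = d₁ − σ√T = 2.650082 − 0.330952 = 2.319130
risk-neutral PD = N(−d₂) = N(-2.319130) = 0.010194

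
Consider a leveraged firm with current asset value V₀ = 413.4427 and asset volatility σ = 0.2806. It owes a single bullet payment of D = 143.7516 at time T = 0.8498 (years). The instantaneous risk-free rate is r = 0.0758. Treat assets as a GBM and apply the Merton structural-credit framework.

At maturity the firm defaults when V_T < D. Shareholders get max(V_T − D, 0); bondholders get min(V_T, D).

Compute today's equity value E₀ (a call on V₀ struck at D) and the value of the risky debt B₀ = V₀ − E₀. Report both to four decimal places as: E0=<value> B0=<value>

E0=278.6590 B0=134.7837

d₁ = [ln(V₀/D) + (r + σ²/2)T] / (σ√T)
   = [ln(413.4427/143.7516) + (0.0758 + 0.5·0.2806²)·0.8498] / (0.2806·√0.8498)
   = [1.056432 + 0.097870] / 0.258670 = 4.462451
d₂ = d₁ − σ√T = 4.462451 − 0.258670 = 4.203781
N(d₁) = 0.999996,  N(d₂) = 0.999987,  e^(−rT) = 0.937616
E₀ = V₀·N(d₁) − D·e^(−rT)·N(d₂)
   = 413.4427·0.999996 − 143.7516·0.937616·0.999987 = 278.659000
B₀ = V₀ − E₀ = 413.4427 − 278.659000 = 134.783700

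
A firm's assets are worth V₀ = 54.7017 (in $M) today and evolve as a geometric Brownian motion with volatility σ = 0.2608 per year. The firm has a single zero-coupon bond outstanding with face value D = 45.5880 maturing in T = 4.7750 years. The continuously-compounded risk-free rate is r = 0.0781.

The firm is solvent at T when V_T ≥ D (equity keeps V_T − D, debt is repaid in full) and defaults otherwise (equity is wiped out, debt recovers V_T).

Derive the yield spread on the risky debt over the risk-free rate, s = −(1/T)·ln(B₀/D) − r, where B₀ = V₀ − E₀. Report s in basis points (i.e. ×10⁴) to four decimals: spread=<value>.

spread=138.8659

d₁ = [ln(V₀/D) + (r + σ²/2)T] / (σ√T)
   = [ln(54.7017/45.5880) + (0.0781 + 0.5·0.2608²)·4.7750] / (0.2608·√4.7750)
   = [0.182250 + 0.535317] / 0.569894 = 1.259124
d₂ = d₁ − σ√T = 1.259124 − 0.569894 = 0.689230
N(d₁) = 0.896007,  N(d₂) = 0.754661,  e^(−rT) = 0.688715
E₀ = V₀·N(d₁) − D·e^(−rT)·N(d₂)
   = 54.7017·0.896007 − 45.5880·0.688715·0.754661 = 25.318927
B₀ = V₀ − E₀ = 54.7017 − 25.318927 = 29.382773
spread = −(1/T)·ln(B₀/D) − r = −(1/4.7750)·ln(29.382773/45.5880) − 0.0781 = 0.01388659
in basis points: 0.01388659 × 10⁴ = 138.8659 bp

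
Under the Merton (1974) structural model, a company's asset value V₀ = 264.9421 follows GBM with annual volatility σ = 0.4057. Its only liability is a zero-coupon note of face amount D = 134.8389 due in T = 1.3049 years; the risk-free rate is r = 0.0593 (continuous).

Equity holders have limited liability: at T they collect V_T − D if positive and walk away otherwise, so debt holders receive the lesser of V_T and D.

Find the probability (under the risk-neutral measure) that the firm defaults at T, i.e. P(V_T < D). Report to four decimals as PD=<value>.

d₁ = [ln(V₀/D) + (r + σ²/2)T] / (σ√T)
   = [ln(264.9421/134.8389) + (0.0593 + 0.5·0.4057²)·1.3049] / (0.4057·√1.3049)
   = [0.675431 + 0.184769] / 0.463440 = 1.856118
d₂ = d₁ − σ√T = 1.856118 − 0.463440 = 1.392678
risk-neutral PD = N(−d₂) = N(-1.392678) = 0.081859

PD=0.0819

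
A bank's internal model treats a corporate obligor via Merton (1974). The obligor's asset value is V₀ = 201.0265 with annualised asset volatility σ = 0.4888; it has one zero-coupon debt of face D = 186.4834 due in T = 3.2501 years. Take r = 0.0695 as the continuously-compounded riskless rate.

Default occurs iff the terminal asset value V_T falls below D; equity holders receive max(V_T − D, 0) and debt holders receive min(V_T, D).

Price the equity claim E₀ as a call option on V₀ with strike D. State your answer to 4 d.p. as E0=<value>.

d₁ = [ln(V₀/D) + (r + σ²/2)T] / (σ√T)
   = [ln(201.0265/186.4834) + (0.0695 + 0.5·0.4888²)·3.2501] / (0.4888·√3.2501)
   = [0.075095 + 0.614148] / 0.881210 = 0.782154
d₂ = d₁ − σ√T = 0.782154 − 0.881210 = -0.099056
N(d₁) = 0.782938,  N(d₂) = 0.460547,  e^(−rT) = 0.797812
E₀ = V₀·N(d₁) − D·e^(−rT)·N(d₂)
   = 201.0265·0.782938 − 186.4834·0.797812·0.460547 = 88.871705

E0=88.8717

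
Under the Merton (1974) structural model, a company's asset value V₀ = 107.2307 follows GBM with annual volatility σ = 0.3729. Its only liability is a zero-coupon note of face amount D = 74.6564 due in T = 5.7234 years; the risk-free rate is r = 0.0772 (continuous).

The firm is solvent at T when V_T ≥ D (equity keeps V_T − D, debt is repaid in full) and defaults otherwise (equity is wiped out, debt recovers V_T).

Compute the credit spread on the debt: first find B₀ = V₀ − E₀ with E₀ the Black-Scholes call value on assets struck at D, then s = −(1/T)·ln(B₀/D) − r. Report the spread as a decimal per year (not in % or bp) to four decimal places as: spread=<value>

spread=0.0235

d₁ = [ln(V₀/D) + (r + σ²/2)T] / (σ√T)
   = [ln(107.2307/74.6564) + (0.0772 + 0.5·0.3729²)·5.7234] / (0.3729·√5.7234)
   = [0.362086 + 0.839778] / 0.892112 = 1.347213
d₂ = d₁ − σ√T = 1.347213 − 0.892112 = 0.455101
N(d₁) = 0.911044,  N(d₂) = 0.675482,  e^(−rT) = 0.642848
E₀ = V₀·N(d₁) − D·e^(−rT)·N(d₂)
   = 107.2307·0.911044 − 74.6564·0.642848·0.675482 = 65.273688
B₀ = V₀ − E₀ = 107.2307 − 65.273688 = 41.957012
spread = −(1/T)·ln(B₀/D) − r = −(1/5.7234)·ln(41.957012/74.6564) − 0.0772 = 0.02348328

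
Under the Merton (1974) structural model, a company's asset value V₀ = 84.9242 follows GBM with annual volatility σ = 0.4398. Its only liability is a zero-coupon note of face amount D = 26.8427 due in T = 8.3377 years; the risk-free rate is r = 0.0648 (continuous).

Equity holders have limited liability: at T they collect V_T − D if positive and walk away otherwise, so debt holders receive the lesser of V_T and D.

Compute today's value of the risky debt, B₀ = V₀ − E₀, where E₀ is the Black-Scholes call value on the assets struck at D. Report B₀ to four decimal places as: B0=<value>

d₁ = [ln(V₀/D) + (r + σ²/2)T] / (σ√T)
   = [ln(84.9242/26.8427) + (0.0648 + 0.5·0.4398²)·8.3377] / (0.4398·√8.3377)
   = [1.151765 + 1.346639] / 1.269926 = 1.967362
d₂ = d₁ − σ√T = 1.967362 − 1.269926 = 0.697436
N(d₁) = 0.975429,  N(d₂) = 0.757235,  e^(−rT) = 0.582583
E₀ = V₀·N(d₁) − D·e^(−rT)·N(d₂)
   = 84.9242·0.975429 − 26.8427·0.582583·0.757235 = 70.995823
B₀ = V₀ − E₀ = 84.9242 − 70.995823 = 13.928377

B0=13.9284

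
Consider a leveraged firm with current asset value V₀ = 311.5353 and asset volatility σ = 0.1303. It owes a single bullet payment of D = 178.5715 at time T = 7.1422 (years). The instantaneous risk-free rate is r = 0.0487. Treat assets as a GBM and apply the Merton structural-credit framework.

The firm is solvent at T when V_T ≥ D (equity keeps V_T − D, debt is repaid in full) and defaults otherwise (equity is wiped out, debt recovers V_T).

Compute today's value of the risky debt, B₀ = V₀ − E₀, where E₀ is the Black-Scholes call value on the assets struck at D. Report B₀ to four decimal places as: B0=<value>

d₁ = [ln(V₀/D) + (r + σ²/2)T] / (σ√T)
   = [ln(311.5353/178.5715) + (0.0487 + 0.5·0.1303²)·7.1422] / (0.1303·√7.1422)
   = [0.556524 + 0.408456] / 0.348225 = 2.771134
d₂ = d₁ − σ√T = 2.771134 − 0.348225 = 2.422909
N(d₁) = 0.997207,  N(d₂) = 0.992302,  e^(−rT) = 0.706222
E₀ = V₀·N(d₁) − D·e^(−rT)·N(d₂)
   = 311.5353·0.997207 − 178.5715·0.706222·0.992302 = 185.524829
B₀ = V₀ − E₀ = 311.5353 − 185.524829 = 126.010471

B0=126.0105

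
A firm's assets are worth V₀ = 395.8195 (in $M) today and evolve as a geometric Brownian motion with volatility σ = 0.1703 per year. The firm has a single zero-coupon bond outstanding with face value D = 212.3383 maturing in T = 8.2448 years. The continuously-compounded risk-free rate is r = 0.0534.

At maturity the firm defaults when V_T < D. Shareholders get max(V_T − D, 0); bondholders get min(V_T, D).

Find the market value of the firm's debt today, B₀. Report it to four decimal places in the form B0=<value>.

d₁ = [ln(V₀/D) + (r + σ²/2)T] / (σ√T)
   = [ln(395.8195/212.3383) + (0.0534 + 0.5·0.1703²)·8.2448] / (0.1703·√8.2448)
   = [0.622778 + 0.559831] / 0.488995 = 2.418445
d₂ = d₁ − σ√T = 2.418445 − 0.488995 = 1.929449
N(d₁) = 0.992206,  N(d₂) = 0.973162,  e^(−rT) = 0.643861
E₀ = V₀·N(d₁) − D·e^(−rT)·N(d₂)
   = 395.8195·0.992206 − 212.3383·0.643861·0.973162 = 259.687447
B₀ = V₀ − E₀ = 395.8195 − 259.687447 = 136.132053

B0=136.1321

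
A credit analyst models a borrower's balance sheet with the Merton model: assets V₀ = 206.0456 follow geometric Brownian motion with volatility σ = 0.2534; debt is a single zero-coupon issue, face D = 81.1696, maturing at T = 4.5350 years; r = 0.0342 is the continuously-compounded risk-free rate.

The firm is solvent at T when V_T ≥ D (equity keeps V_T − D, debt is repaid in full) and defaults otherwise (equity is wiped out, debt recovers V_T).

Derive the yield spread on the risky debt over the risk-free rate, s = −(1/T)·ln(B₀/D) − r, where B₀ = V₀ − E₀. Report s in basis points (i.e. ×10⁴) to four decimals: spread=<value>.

spread=16.3534

d₁ = [ln(V₀/D) + (r + σ²/2)T] / (σ√T)
   = [ln(206.0456/81.1696) + (0.0342 + 0.5·0.2534²)·4.5350] / (0.2534·√4.5350)
   = [0.931557 + 0.300697] / 0.539629 = 2.283520
d₂ = d₁ − σ√T = 2.283520 − 0.539629 = 1.743891
N(d₁) = 0.988800,  N(d₂) = 0.959411,  e^(−rT) = 0.856332
E₀ = V₀·N(d₁) − D·e^(−rT)·N(d₂)
   = 206.0456·0.988800 − 81.1696·0.856332·0.959411 = 137.051049
B₀ = V₀ − E₀ = 206.0456 − 137.051049 = 68.994551
spread = −(1/T)·ln(B₀/D) − r = −(1/4.5350)·ln(68.994551/81.1696) − 0.0342 = 0.00163534
in basis points: 0.00163534 × 10⁴ = 16.3534 bp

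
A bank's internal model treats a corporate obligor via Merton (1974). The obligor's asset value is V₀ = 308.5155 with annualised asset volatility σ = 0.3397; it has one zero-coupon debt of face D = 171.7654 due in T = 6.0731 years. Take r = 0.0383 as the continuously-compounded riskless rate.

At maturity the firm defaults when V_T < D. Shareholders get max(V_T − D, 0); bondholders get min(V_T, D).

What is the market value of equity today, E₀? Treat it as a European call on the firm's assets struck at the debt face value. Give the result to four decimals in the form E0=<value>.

E0=186.5165

d₁ = [ln(V₀/D) + (r + σ²/2)T] / (σ√T)
   = [ln(308.5155/171.7654) + (0.0383 + 0.5·0.3397²)·6.0731] / (0.3397·√6.0731)
   = [0.585642 + 0.583006] / 0.837145 = 1.395992
d₂ = d₁ − σ√T = 1.395992 − 0.837145 = 0.558847
N(d₁) = 0.918642,  N(d₂) = 0.711867,  e^(−rT) = 0.792471
E₀ = V₀·N(d₁) − D·e^(−rT)·N(d₂)
   = 308.5155·0.918642 − 171.7654·0.792471·0.711867 = 186.516514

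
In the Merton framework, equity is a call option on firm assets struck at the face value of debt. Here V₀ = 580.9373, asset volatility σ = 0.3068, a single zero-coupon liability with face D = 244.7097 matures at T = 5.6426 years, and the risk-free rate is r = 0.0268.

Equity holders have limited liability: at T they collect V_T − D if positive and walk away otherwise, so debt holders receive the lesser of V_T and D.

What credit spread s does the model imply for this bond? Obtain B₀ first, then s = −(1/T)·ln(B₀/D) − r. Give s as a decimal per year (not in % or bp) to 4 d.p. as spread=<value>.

d₁ = [ln(V₀/D) + (r + σ²/2)T] / (σ√T)
   = [ln(580.9373/244.7097) + (0.0268 + 0.5·0.3068²)·5.6426] / (0.3068·√5.6426)
   = [0.864570 + 0.416780] / 0.728778 = 1.758219
d₂ = d₁ − σ√T = 1.758219 − 0.728778 = 1.029441
N(d₁) = 0.960645,  N(d₂) = 0.848364,  e^(−rT) = 0.859657
E₀ = V₀·N(d₁) − D·e^(−rT)·N(d₂)
   = 580.9373·0.960645 − 244.7097·0.859657·0.848364 = 379.607160
B₀ = V₀ − E₀ = 580.9373 − 379.607160 = 201.330140
spread = −(1/T)·ln(B₀/D) − r = −(1/5.6426)·ln(201.330140/244.7097) − 0.0268 = 0.00778097

spread=0.0078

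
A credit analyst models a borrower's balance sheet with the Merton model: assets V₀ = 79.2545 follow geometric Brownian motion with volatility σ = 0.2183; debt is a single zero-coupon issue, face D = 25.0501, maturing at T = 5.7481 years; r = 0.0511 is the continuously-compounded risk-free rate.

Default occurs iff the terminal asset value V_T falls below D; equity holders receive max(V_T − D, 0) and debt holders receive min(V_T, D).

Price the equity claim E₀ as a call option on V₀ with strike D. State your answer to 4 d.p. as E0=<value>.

E0=60.5971

d₁ = [ln(V₀/D) + (r + σ²/2)T] / (σ√T)
   = [ln(79.2545/25.0501) + (0.0511 + 0.5·0.2183²)·5.7481] / (0.2183·√5.7481)
   = [1.151786 + 0.430690] / 0.523379 = 3.023580
d₂ = d₁ − σ√T = 3.023580 − 0.523379 = 2.500201
N(d₁) = 0.998751,  N(d₂) = 0.993794,  e^(−rT) = 0.745479
E₀ = V₀·N(d₁) − D·e^(−rT)·N(d₂)
   = 79.2545·0.998751 − 25.0501·0.745479·0.993794 = 60.597074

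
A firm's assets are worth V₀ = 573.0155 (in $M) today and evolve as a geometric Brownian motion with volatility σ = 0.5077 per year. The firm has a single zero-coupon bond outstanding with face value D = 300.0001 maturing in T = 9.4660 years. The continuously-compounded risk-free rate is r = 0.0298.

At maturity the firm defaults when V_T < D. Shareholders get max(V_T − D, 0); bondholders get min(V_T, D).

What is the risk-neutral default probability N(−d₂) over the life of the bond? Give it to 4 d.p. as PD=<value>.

d₁ = [ln(V₀/D) + (r + σ²/2)T] / (σ√T)
   = [ln(573.0155/300.0001) + (0.0298 + 0.5·0.5077²)·9.4660] / (0.5077·√9.4660)
   = [0.647130 + 1.502062] / 1.562034 = 1.375893
d₂ = d₁ − σ√T = 1.375893 − 1.562034 = -0.186141
risk-neutral PD = N(−d₂) = N(0.186141) = 0.573833

PD=0.5738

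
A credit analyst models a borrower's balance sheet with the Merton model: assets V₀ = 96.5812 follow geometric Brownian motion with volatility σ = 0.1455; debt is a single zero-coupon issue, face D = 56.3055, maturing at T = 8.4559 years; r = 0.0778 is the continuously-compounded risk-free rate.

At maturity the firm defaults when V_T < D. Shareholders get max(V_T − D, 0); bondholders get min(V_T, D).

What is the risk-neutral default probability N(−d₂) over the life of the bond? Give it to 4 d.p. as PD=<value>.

d₁ = [ln(V₀/D) + (r + σ²/2)T] / (σ√T)
   = [ln(96.5812/56.3055) + (0.0778 + 0.5·0.1455²)·8.4559] / (0.1455·√8.4559)
   = [0.539592 + 0.747376] / 0.423100 = 3.041758
d₂ = d₁ − σ√T = 3.041758 − 0.423100 = 2.618659
risk-neutral PD = N(−d₂) = N(-2.618659) = 0.004414

PD=0.0044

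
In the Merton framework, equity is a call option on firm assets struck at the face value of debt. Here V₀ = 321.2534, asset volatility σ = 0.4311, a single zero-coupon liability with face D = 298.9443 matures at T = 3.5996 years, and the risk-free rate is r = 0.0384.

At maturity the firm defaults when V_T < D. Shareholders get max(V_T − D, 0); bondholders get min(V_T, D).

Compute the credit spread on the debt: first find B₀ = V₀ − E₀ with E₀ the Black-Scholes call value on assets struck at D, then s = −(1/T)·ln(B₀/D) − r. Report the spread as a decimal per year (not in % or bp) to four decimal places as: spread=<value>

d₁ = [ln(V₀/D) + (r + σ²/2)T] / (σ√T)
   = [ln(321.2534/298.9443) + (0.0384 + 0.5·0.4311²)·3.5996] / (0.4311·√3.5996)
   = [0.071973 + 0.472712] / 0.817909 = 0.665948
d₂ = d₁ − σ√T = 0.665948 − 0.817909 = -0.151961
N(d₁) = 0.747278,  N(d₂) = 0.439609,  e^(−rT) = 0.870903
E₀ = V₀·N(d₁) − D·e^(−rT)·N(d₂)
   = 321.2534·0.747278 − 298.9443·0.870903·0.439609 = 125.612753
B₀ = V₀ − E₀ = 321.2534 − 125.612753 = 195.640647
spread = −(1/T)·ln(B₀/D) − r = −(1/3.5996)·ln(195.640647/298.9443) − 0.0384 = 0.07938468

spread=0.0794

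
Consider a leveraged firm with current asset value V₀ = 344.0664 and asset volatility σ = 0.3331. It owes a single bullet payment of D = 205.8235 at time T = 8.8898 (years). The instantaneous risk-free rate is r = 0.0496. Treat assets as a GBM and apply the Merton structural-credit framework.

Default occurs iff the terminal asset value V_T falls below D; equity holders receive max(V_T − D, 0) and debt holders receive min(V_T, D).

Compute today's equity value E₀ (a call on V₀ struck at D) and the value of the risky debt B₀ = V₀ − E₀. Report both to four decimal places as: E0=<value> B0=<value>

E0=229.2295 B0=114.8369

d₁ = [ln(V₀/D) + (r + σ²/2)T] / (σ√T)
   = [ln(344.0664/205.8235) + (0.0496 + 0.5·0.3331²)·8.8898] / (0.3331·√8.8898)
   = [0.513816 + 0.934121] / 0.993163 = 1.457904
d₂ = d₁ − σ√T = 1.457904 − 0.993163 = 0.464740
N(d₁) = 0.927566,  N(d₂) = 0.678941,  e^(−rT) = 0.643435
E₀ = V₀·N(d₁) − D·e^(−rT)·N(d₂)
   = 344.0664·0.927566 − 205.8235·0.643435·0.678941 = 229.229487
B₀ = V₀ − E₀ = 344.0664 − 229.229487 = 114.836913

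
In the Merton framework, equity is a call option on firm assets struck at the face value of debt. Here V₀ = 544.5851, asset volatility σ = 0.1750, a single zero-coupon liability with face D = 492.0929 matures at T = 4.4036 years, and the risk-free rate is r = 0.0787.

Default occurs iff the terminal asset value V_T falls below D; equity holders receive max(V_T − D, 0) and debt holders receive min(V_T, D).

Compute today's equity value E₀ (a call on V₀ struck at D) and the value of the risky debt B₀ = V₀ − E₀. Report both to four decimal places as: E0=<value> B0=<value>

E0=205.1335 B0=339.4516

d₁ = [ln(V₀/D) + (r + σ²/2)T] / (σ√T)
   = [ln(544.5851/492.0929) + (0.0787 + 0.5·0.1750²)·4.4036] / (0.1750·√4.4036)
   = [0.101357 + 0.413993] / 0.367233 = 1.403332
d₂ = d₁ − σ√T = 1.403332 − 0.367233 = 1.036099
N(d₁) = 0.919741,  N(d₂) = 0.849922,  e^(−rT) = 0.707114
E₀ = V₀·N(d₁) − D·e^(−rT)·N(d₂)
   = 544.5851·0.919741 − 492.0929·0.707114·0.849922 = 205.133506
B₀ = V₀ − E₀ = 544.5851 − 205.133506 = 339.451594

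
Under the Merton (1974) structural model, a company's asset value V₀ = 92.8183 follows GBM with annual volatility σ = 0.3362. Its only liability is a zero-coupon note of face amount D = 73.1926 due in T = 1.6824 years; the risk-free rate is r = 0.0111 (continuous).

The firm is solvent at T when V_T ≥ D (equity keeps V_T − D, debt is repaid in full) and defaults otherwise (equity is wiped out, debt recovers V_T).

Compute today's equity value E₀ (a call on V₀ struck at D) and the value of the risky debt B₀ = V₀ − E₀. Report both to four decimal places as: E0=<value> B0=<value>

d₁ = [ln(V₀/D) + (r + σ²/2)T] / (σ√T)
   = [ln(92.8183/73.1926) + (0.0111 + 0.5·0.3362²)·1.6824] / (0.3362·√1.6824)
   = [0.237549 + 0.113756] / 0.436076 = 0.805605
d₂ = d₁ − σ√T = 0.805605 − 0.436076 = 0.369529
N(d₁) = 0.789765,  N(d₂) = 0.644133,  e^(−rT) = 0.981499
E₀ = V₀·N(d₁) − D·e^(−rT)·N(d₂)
   = 92.8183·0.789765 − 73.1926·0.981499·0.644133 = 27.031091
B₀ = V₀ − E₀ = 92.8183 − 27.031091 = 65.787209

E0=27.0311 B0=65.7872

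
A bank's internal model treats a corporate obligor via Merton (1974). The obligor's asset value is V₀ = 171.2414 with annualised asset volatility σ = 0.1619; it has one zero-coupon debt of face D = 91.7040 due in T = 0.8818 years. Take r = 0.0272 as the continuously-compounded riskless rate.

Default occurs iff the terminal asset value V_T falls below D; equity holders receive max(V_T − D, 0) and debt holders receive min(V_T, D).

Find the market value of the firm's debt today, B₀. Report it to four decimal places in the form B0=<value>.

d₁ = [ln(V₀/D) + (r + σ²/2)T] / (σ√T)
   = [ln(171.2414/91.7040) + (0.0272 + 0.5·0.1619²)·0.8818] / (0.1619·√0.8818)
   = [0.624508 + 0.035542] / 0.152031 = 4.341551
d₂ = d₁ − σ√T = 4.341551 − 0.152031 = 4.189520
N(d₁) = 0.999993,  N(d₂) = 0.999986,  e^(−rT) = 0.976300
E₀ = V₀·N(d₁) − D·e^(−rT)·N(d₂)
   = 171.2414·0.999993 − 91.7040·0.976300·0.999986 = 81.710789
B₀ = V₀ − E₀ = 171.2414 − 81.710789 = 89.530611

B0=89.5306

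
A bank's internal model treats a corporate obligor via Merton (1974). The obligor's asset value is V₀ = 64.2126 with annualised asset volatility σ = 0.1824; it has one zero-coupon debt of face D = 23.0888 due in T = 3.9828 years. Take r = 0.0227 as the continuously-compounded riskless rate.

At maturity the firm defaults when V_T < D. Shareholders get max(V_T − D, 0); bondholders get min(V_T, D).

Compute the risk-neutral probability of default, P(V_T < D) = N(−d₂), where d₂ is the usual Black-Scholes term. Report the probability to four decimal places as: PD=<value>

PD=0.0020

d₁ = [ln(V₀/D) + (r + σ²/2)T] / (σ√T)
   = [ln(64.2126/23.0888) + (0.0227 + 0.5·0.1824²)·3.9828] / (0.1824·√3.9828)
   = [1.022852 + 0.156663] / 0.364015 = 3.240293
d₂ = d₁ − σ√T = 3.240293 − 0.364015 = 2.876278
risk-neutral PD = N(−d₂) = N(-2.876278) = 0.002012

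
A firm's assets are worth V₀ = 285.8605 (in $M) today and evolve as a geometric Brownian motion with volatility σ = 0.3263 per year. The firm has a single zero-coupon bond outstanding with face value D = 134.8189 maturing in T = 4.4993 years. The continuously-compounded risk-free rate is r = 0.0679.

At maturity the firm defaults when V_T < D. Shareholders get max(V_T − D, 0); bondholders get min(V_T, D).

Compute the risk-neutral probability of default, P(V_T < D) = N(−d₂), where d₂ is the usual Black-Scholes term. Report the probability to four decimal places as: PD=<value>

d₁ = [ln(V₀/D) + (r + σ²/2)T] / (σ√T)
   = [ln(285.8605/134.8189) + (0.0679 + 0.5·0.3263²)·4.4993] / (0.3263·√4.4993)
   = [0.751572 + 0.545027] / 0.692133 = 1.873337
d₂ = d₁ − σ√T = 1.873337 − 0.692133 = 1.181204
risk-neutral PD = N(−d₂) = N(-1.181204) = 0.118761

PD=0.1188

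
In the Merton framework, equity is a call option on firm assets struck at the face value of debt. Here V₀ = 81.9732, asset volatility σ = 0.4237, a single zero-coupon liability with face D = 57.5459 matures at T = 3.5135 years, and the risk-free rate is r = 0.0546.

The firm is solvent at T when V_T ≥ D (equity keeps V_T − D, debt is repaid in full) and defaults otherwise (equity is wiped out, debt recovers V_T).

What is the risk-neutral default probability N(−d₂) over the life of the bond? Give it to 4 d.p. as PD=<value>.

PD=0.3859

d₁ = [ln(V₀/D) + (r + σ²/2)T] / (σ√T)
   = [ln(81.9732/57.5459) + (0.0546 + 0.5·0.4237²)·3.5135] / (0.4237·√3.5135)
   = [0.353809 + 0.507212] / 0.794197 = 1.084140
d₂ = d₁ − σ√T = 1.084140 − 0.794197 = 0.289943
risk-neutral PD = N(−d₂) = N(-0.289943) = 0.385930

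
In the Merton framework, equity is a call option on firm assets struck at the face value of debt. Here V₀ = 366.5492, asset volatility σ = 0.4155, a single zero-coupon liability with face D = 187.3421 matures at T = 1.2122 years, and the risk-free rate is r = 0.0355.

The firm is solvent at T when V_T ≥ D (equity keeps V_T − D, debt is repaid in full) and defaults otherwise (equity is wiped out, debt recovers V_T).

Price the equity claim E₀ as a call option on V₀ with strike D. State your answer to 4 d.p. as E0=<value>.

d₁ = [ln(V₀/D) + (r + σ²/2)T] / (σ√T)
   = [ln(366.5492/187.3421) + (0.0355 + 0.5·0.4155²)·1.2122] / (0.4155·√1.2122)
   = [0.671196 + 0.147670] / 0.457465 = 1.790008
d₂ = d₁ − σ√T = 1.790008 − 0.457465 = 1.332543
N(d₁) = 0.963274,  N(d₂) = 0.908659,  e^(−rT) = 0.957880
E₀ = V₀·N(d₁) − D·e^(−rT)·N(d₂)
   = 366.5492·0.963274 − 187.3421·0.957880·0.908659 = 190.027252

E0=190.0273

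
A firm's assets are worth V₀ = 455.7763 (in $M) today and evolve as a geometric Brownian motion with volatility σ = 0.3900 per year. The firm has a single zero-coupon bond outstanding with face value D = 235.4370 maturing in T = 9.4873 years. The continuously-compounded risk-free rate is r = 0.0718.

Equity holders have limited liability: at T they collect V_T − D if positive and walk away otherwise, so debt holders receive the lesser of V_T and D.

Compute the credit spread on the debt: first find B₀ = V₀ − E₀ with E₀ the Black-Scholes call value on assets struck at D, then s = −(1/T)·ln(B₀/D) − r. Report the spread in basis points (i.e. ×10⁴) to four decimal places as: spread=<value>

spread=157.1989

d₁ = [ln(V₀/D) + (r + σ²/2)T] / (σ√T)
   = [ln(455.7763/235.4370) + (0.0718 + 0.5·0.3900²)·9.4873] / (0.3900·√9.4873)
   = [0.660559 + 1.402697] / 1.201257 = 1.717581
d₂ = d₁ − σ√T = 1.717581 − 1.201257 = 0.516324
N(d₁) = 0.957063,  N(d₂) = 0.697186,  e^(−rT) = 0.506015
E₀ = V₀·N(d₁) − D·e^(−rT)·N(d₂)
   = 455.7763·0.957063 − 235.4370·0.506015·0.697186 = 353.147771
B₀ = V₀ − E₀ = 455.7763 − 353.147771 = 102.628529
spread = −(1/T)·ln(B₀/D) − r = −(1/9.4873)·ln(102.628529/235.4370) − 0.0718 = 0.01571989
in basis points: 0.01571989 × 10⁴ = 157.1989 bp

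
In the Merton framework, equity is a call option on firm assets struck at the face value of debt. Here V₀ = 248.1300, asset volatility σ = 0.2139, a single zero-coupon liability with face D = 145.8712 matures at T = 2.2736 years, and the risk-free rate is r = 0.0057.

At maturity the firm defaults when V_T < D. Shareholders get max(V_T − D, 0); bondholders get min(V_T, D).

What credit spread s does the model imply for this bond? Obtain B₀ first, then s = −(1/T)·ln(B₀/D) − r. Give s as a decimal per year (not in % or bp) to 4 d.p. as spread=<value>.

d₁ = [ln(V₀/D) + (r + σ²/2)T] / (σ√T)
   = [ln(248.1300/145.8712) + (0.0057 + 0.5·0.2139²)·2.2736] / (0.2139·√2.2736)
   = [0.531229 + 0.064972] / 0.322528 = 1.848522
d₂ = d₁ − σ√T = 1.848522 − 0.322528 = 1.525993
N(d₁) = 0.967737,  N(d₂) = 0.936494,  e^(−rT) = 0.987124
E₀ = V₀·N(d₁) − D·e^(−rT)·N(d₂)
   = 248.1300·0.967737 − 145.8712·0.987124·0.936494 = 105.275876
B₀ = V₀ − E₀ = 248.1300 − 105.275876 = 142.854124
spread = −(1/T)·ln(B₀/D) − r = −(1/2.2736)·ln(142.854124/145.8712) − 0.0057 = 0.00349249

spread=0.0035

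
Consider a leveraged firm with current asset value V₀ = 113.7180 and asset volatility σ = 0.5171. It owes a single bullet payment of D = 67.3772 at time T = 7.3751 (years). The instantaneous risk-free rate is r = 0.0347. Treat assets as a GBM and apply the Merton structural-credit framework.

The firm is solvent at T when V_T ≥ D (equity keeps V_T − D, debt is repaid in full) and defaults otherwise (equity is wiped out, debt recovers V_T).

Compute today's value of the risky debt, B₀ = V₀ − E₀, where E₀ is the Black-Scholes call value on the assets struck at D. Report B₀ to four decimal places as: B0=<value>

B0=34.8972

d₁ = [ln(V₀/D) + (r + σ²/2)T] / (σ√T)
   = [ln(113.7180/67.3772) + (0.0347 + 0.5·0.5171²)·7.3751] / (0.5171·√7.3751)
   = [0.523415 + 1.241939] / 1.404295 = 1.257110
d₂ = d₁ − σ√T = 1.257110 − 1.404295 = -0.147185
N(d₁) = 0.895643,  N(d₂) = 0.441493,  e^(−rT) = 0.774207
E₀ = V₀·N(d₁) − D·e^(−rT)·N(d₂)
   = 113.7180·0.895643 − 67.3772·0.774207·0.441493 = 78.820754
B₀ = V₀ − E₀ = 113.7180 − 78.820754 = 34.897246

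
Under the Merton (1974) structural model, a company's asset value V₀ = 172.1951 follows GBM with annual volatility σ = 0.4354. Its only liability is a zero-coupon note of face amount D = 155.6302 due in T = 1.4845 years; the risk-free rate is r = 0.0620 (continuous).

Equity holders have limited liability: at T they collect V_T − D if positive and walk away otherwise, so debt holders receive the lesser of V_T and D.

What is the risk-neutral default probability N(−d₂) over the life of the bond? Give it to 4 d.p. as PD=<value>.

d₁ = [ln(V₀/D) + (r + σ²/2)T] / (σ√T)
   = [ln(172.1951/155.6302) + (0.0620 + 0.5·0.4354²)·1.4845] / (0.4354·√1.4845)
   = [0.101145 + 0.232750] / 0.530492 = 0.629407
d₂ = d₁ − σ√T = 0.629407 − 0.530492 = 0.098915
risk-neutral PD = N(−d₂) = N(-0.098915) = 0.460603

PD=0.4606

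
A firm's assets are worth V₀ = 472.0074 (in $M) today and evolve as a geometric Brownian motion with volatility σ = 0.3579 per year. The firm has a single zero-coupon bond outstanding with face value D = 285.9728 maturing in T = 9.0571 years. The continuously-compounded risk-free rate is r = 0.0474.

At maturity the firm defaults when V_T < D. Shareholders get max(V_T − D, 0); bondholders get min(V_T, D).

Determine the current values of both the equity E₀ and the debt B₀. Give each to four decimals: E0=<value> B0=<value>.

d₁ = [ln(V₀/D) + (r + σ²/2)T] / (σ√T)
   = [ln(472.0074/285.9728) + (0.0474 + 0.5·0.3579²)·9.0571] / (0.3579·√9.0571)
   = [0.501098 + 1.009379] / 1.077101 = 1.402355
d₂ = d₁ − σ√T = 1.402355 − 1.077101 = 0.325254
N(d₁) = 0.919595,  N(d₂) = 0.627506,  e^(−rT) = 0.650960
E₀ = V₀·N(d₁) − D·e^(−rT)·N(d₂)
   = 472.0074·0.919595 − 285.9728·0.650960·0.627506 = 317.241265
B₀ = V₀ − E₀ = 472.0074 − 317.241265 = 154.766135

E0=317.2413 B0=154.7661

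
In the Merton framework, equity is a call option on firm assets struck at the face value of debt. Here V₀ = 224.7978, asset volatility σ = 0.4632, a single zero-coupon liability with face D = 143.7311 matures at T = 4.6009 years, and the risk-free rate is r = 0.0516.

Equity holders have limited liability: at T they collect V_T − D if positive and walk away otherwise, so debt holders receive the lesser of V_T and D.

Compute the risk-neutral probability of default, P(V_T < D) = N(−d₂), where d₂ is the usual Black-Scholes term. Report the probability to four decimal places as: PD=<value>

PD=0.4237

d₁ = [ln(V₀/D) + (r + σ²/2)T] / (σ√T)
   = [ln(224.7978/143.7311) + (0.0516 + 0.5·0.4632²)·4.6009] / (0.4632·√4.6009)
   = [0.447257 + 0.730978] / 0.993551 = 1.185883
d₂ = d₁ − σ√T = 1.185883 − 0.993551 = 0.192333
risk-neutral PD = N(−d₂) = N(-0.192333) = 0.423741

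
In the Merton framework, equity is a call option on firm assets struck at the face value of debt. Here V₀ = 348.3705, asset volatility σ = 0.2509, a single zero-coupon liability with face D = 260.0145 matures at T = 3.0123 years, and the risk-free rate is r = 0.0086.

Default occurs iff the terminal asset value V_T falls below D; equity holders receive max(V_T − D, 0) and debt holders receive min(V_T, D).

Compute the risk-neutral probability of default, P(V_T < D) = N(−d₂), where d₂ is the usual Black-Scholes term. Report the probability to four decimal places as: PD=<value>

PD=0.3038

d₁ = [ln(V₀/D) + (r + σ²/2)T] / (σ√T)
   = [ln(348.3705/260.0145) + (0.0086 + 0.5·0.2509²)·3.0123] / (0.2509·√3.0123)
   = [0.292529 + 0.120719] / 0.435462 = 0.948989
d₂ = d₁ − σ√T = 0.948989 − 0.435462 = 0.513528
risk-neutral PD = N(−d₂) = N(-0.513528) = 0.303791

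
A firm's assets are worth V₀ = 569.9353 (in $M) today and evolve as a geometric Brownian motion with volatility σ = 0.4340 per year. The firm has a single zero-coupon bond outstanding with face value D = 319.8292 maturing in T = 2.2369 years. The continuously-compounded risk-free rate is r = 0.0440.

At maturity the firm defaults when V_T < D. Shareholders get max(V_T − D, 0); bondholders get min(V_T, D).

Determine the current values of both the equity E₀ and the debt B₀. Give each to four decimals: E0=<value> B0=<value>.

d₁ = [ln(V₀/D) + (r + σ²/2)T] / (σ√T)
   = [ln(569.9353/319.8292) + (0.0440 + 0.5·0.4340²)·2.2369] / (0.4340·√2.2369)
   = [0.577736 + 0.309090] / 0.649102 = 1.366235
d₂ = d₁ − σ√T = 1.366235 − 0.649102 = 0.717133
N(d₁) = 0.914067,  N(d₂) = 0.763354,  e^(−rT) = 0.906265
E₀ = V₀·N(d₁) − D·e^(−rT)·N(d₂)
   = 569.9353·0.914067 − 319.8292·0.906265·0.763354 = 299.701141
B₀ = V₀ − E₀ = 569.9353 − 299.701141 = 270.234159

E0=299.7011 B0=270.2342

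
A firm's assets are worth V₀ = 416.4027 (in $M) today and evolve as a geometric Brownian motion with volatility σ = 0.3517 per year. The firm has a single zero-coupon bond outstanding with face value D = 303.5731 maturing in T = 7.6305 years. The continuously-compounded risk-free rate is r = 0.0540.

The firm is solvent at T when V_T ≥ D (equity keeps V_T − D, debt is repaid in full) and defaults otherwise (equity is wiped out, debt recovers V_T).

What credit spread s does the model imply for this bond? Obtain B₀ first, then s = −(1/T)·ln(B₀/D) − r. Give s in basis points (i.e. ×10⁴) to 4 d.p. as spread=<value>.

spread=246.6395

d₁ = [ln(V₀/D) + (r + σ²/2)T] / (σ√T)
   = [ln(416.4027/303.5731) + (0.0540 + 0.5·0.3517²)·7.6305] / (0.3517·√7.6305)
   = [0.316030 + 0.883966] / 0.971514 = 1.235183
d₂ = d₁ − σ√T = 1.235183 − 0.971514 = 0.263669
N(d₁) = 0.891619,  N(d₂) = 0.603983,  e^(−rT) = 0.662293
E₀ = V₀·N(d₁) − D·e^(−rT)·N(d₂)
   = 416.4027·0.891619 − 303.5731·0.662293·0.603983 = 249.839110
B₀ = V₀ − E₀ = 416.4027 − 249.839110 = 166.563590
spread = −(1/T)·ln(B₀/D) − r = −(1/7.6305)·ln(166.563590/303.5731) − 0.0540 = 0.02466395
in basis points: 0.02466395 × 10⁴ = 246.6395 bp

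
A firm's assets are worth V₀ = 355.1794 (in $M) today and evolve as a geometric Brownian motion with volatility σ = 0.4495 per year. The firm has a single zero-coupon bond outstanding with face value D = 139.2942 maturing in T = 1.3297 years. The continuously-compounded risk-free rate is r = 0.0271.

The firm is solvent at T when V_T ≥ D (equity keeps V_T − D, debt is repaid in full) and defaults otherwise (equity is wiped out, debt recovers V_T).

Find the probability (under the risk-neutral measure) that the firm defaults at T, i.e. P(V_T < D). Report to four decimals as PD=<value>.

d₁ = [ln(V₀/D) + (r + σ²/2)T] / (σ√T)
   = [ln(355.1794/139.2942) + (0.0271 + 0.5·0.4495²)·1.3297] / (0.4495·√1.3297)
   = [0.936035 + 0.170368] / 0.518330 = 2.134552
d₂ = d₁ − σ√T = 2.134552 − 0.518330 = 1.616222
risk-neutral PD = N(−d₂) = N(-1.616222) = 0.053023

PD=0.0530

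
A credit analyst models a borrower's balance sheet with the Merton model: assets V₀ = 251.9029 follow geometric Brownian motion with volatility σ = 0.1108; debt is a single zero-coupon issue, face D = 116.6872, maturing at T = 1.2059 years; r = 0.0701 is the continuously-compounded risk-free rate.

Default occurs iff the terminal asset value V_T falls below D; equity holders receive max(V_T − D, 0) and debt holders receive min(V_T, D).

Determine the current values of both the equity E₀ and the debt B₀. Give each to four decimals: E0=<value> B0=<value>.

d₁ = [ln(V₀/D) + (r + σ²/2)T] / (σ√T)
   = [ln(251.9029/116.6872) + (0.0701 + 0.5·0.1108²)·1.2059] / (0.1108·√1.2059)
   = [0.769547 + 0.091936] / 0.121673 = 7.080291
d₂ = d₁ − σ√T = 7.080291 − 0.121673 = 6.958618
N(d₁) = 1.000000,  N(d₂) = 1.000000,  e^(−rT) = 0.918941
E₀ = V₀·N(d₁) − D·e^(−rT)·N(d₂)
   = 251.9029·1.000000 − 116.6872·0.918941·1.000000 = 144.674273
B₀ = V₀ − E₀ = 251.9029 − 144.674273 = 107.228627

E0=144.6743 B0=107.2286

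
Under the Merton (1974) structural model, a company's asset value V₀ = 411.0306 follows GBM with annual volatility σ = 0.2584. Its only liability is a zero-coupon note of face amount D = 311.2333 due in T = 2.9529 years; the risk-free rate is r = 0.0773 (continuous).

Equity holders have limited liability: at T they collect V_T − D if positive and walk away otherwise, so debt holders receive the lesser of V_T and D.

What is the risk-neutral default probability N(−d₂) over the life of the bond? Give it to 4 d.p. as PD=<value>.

PD=0.1792

d₁ = [ln(V₀/D) + (r + σ²/2)T] / (σ√T)
   = [ln(411.0306/311.2333) + (0.0773 + 0.5·0.2584²)·2.9529] / (0.2584·√2.9529)
   = [0.278125 + 0.326843] / 0.444035 = 1.362433
d₂ = d₁ − σ√T = 1.362433 − 0.444035 = 0.918398
risk-neutral PD = N(−d₂) = N(-0.918398) = 0.179205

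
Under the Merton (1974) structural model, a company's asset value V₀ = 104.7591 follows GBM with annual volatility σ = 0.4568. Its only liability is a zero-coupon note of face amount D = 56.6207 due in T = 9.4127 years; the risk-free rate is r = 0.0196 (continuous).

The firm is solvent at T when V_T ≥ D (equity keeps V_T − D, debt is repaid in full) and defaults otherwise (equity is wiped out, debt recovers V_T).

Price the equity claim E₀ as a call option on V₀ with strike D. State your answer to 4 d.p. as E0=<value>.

E0=72.9906

d₁ = [ln(V₀/D) + (r + σ²/2)T] / (σ√T)
   = [ln(104.7591/56.6207) + (0.0196 + 0.5·0.4568²)·9.4127] / (0.4568·√9.4127)
   = [0.615289 + 1.166545] / 1.401468 = 1.271405
d₂ = d₁ − σ√T = 1.271405 − 1.401468 = -0.130063
N(d₁) = 0.898208,  N(d₂) = 0.448258,  e^(−rT) = 0.831529
E₀ = V₀·N(d₁) − D·e^(−rT)·N(d₂)
   = 104.7591·0.898208 − 56.6207·0.831529·0.448258 = 72.990641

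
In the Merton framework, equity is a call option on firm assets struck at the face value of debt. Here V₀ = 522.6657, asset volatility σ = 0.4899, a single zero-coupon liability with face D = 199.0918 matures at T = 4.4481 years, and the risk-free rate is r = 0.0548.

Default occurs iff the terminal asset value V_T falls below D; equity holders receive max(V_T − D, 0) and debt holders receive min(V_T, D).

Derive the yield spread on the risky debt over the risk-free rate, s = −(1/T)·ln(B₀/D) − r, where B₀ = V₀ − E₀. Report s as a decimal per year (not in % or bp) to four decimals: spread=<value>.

d₁ = [ln(V₀/D) + (r + σ²/2)T] / (σ√T)
   = [ln(522.6657/199.0918) + (0.0548 + 0.5·0.4899²)·4.4481] / (0.4899·√4.4481)
   = [0.965176 + 0.777532] / 1.033225 = 1.686670
d₂ = d₁ − σ√T = 1.686670 − 1.033225 = 0.653445
N(d₁) = 0.954167,  N(d₂) = 0.743265,  e^(−rT) = 0.783679
E₀ = V₀·N(d₁) − D·e^(−rT)·N(d₂)
   = 522.6657·0.954167 − 199.0918·0.783679·0.743265 = 382.742867
B₀ = V₀ − E₀ = 522.6657 − 382.742867 = 139.922833
spread = −(1/T)·ln(B₀/D) − r = −(1/4.4481)·ln(139.922833/199.0918) − 0.0548 = 0.02448665

spread=0.0245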